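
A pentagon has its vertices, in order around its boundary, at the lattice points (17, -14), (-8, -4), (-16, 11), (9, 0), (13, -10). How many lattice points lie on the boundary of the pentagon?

13

Along each edge there are gcd(|Δx|,|Δy|)+1 lattice points, so counting each shared vertex once the boundary has gcd(25,10) + gcd(8,15) + gcd(25,11) + gcd(4,10) + gcd(4,4) = 5+1+1+2+4 = 13.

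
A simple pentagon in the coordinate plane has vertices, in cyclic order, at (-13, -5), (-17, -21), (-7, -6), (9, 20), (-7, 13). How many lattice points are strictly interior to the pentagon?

251

By the shoelace formula, twice the signed area is |[(-13)·(-21) − (-17)·(-5)] + [(-17)·(-6) − (-7)·(-21)] + [(-7)·20 − 9·(-6)] + [9·13 − (-7)·20] + [(-7)·(-5) − (-13)·13]| = 518, so the area is 259.
The number of boundary lattice points is Σ gcd(|Δx|,|Δy|) = gcd(4,16) + gcd(10,15) + gcd(16,26) + gcd(16,7) + gcd(6,18) = 4+5+2+1+6 = 18.
By Pick's theorem A = I + B/2 − 1, so I = 259 − 18/2 + 1 = 251.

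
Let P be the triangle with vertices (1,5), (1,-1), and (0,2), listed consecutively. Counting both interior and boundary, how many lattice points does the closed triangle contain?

Using the shoelace formula, 2A = |[1·(-1) − 1·5] + [1·2 − 0·(-1)] + [0·5 − 1·2]| = 6, so the area is 3.
The number of boundary lattice points is Σ gcd(|Δx|,|Δy|) = gcd(0,6) + gcd(1,3) + gcd(1,3) = 6+1+1 = 8.
Pick's theorem gives I = A − B/2 + 1 = 3 − 8/2 + 1 = 0, so the closed region contains I + B = 0 + 8 = 8 lattice points.

8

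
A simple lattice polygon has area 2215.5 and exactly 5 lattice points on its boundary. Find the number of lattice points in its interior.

2214

From Pick's theorem, I = A − B/2 + 1 = 2215.5 − 5/2 + 1 = 2214.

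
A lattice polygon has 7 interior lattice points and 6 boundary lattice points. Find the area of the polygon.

9

By Pick's theorem, A = I + B/2 − 1 = 7 + 6/2 − 1 = 9.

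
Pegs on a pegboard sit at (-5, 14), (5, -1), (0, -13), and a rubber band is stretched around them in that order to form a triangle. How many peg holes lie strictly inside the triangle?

95

By the shoelace formula, twice the signed area is |((-5)·(-1) − 5·14) + (5·(-13) − 0·(-1)) + (0·14 − (-5)·(-13))| = 195, so the area is 195/2.
The number of boundary lattice points is Σ gcd(|Δx|,|Δy|) = gcd(10,15) + gcd(5,12) + gcd(5,27) = 5+1+1 = 7.
By Pick's theorem A = I + B/2 − 1, so I = 195/2 − 7/2 + 1 = 95.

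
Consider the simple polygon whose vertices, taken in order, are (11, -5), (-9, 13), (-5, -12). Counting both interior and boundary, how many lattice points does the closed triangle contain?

217

Using the shoelace formula, 2A = |(11·13 − (-9)·(-5)) + ((-9)·(-12) − (-5)·13) + ((-5)·(-5) − 11·(-12))| = 428, so the area is 214.
Along each edge there are gcd(|Δx|,|Δy|)+1 lattice points, so counting each shared vertex once the boundary has gcd(20,18) + gcd(4,25) + gcd(16,7) = 2+1+1 = 4.
Pick's theorem gives I = A − B/2 + 1 = 214 − 4/2 + 1 = 213, so the closed region contains I + B = 213 + 4 = 217 lattice points.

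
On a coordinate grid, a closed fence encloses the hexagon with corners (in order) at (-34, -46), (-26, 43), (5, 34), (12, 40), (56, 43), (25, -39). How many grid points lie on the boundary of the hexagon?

6

Summing gcd(|Δx|,|Δy|) over the edges gives the boundary count: gcd(8,89) + gcd(31,9) + gcd(7,6) + gcd(44,3) + gcd(31,82) + gcd(59,7) = 1+1+1+1+1+1 = 6.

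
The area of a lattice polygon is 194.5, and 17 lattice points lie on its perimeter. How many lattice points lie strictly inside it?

From Pick's theorem, I = A − B/2 + 1 = 194.5 − 17/2 + 1 = 187.

187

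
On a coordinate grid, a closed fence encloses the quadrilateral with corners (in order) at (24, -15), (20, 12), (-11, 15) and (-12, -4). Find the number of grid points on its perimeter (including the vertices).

The number of boundary lattice points is Σ gcd(|Δx|,|Δy|) = gcd(4,27) + gcd(31,3) + gcd(1,19) + gcd(36,11) = 1+1+1+1 = 4.

4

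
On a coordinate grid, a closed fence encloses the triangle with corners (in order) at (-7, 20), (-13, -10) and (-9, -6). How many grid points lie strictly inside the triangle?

43

Using the shoelace formula, 2A = |[(-7)·(-10) − (-13)·20] + [(-13)·(-6) − (-9)·(-10)] + [(-9)·20 − (-7)·(-6)]| = 96, so the area is 48.
Along each edge there are gcd(|Δx|,|Δy|)+1 lattice points, so counting each shared vertex once the boundary has gcd(6,30) + gcd(4,4) + gcd(2,26) = 6+4+2 = 12.
Pick's theorem gives I = A − B/2 + 1 = 48 − 12/2 + 1 = 43.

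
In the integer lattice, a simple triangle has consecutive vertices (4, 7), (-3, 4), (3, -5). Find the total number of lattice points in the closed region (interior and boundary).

44

Using the shoelace formula, 2A = |[4·4 − (-3)·7] + [(-3)·(-5) − 3·4] + [3·7 − 4·(-5)]| = 81, so the area is 40.5.
Summing gcd(|Δx|,|Δy|) over the edges gives the boundary count: gcd(7,3) + gcd(6,9) + gcd(1,12) = 1+3+1 = 5.
Pick's theorem gives I = A − B/2 + 1 = 40.5 − 5/2 + 1 = 39, so the closed region contains I + B = 39 + 5 = 44 lattice points.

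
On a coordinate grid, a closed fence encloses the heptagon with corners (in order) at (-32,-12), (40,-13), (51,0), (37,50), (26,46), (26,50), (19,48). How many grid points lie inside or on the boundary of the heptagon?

The shoelace formula gives twice the area as |[(-32)·(-13) − 40·(-12)] + [40·0 − 51·(-13)] + [51·50 − 37·0] + [37·46 − 26·50] + [26·50 − 26·46] + [26·48 − 19·50] + [19·(-12) − (-32)·48]| = 6221, so the area is 6221/2.
Summing gcd(|Δx|,|Δy|) over the edges gives the boundary count: gcd(72,1) + gcd(11,13) + gcd(14,50) + gcd(11,4) + gcd(0,4) + gcd(7,2) + gcd(51,60) = 1+1+2+1+4+1+3 = 13.
Pick's theorem gives I = A − B/2 + 1 = 6221/2 − 13/2 + 1 = 3105, so the closed region contains I + B = 3105 + 13 = 3118 lattice points.

3118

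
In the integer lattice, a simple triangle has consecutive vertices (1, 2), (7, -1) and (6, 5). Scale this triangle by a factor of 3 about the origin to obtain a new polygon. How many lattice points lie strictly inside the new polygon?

The shoelace formula gives twice the area as |(1·(-1) − 7·2) + (7·5 − 6·(-1)) + (6·2 − 1·5)| = 33, so the area is 16.5.
Summing gcd(|Δx|,|Δy|) over the edges gives the boundary count: gcd(6,3) + gcd(1,6) + gcd(5,3) = 3+1+1 = 5.
Scaling by 3 multiplies the area by 3² = 9 (so the new area is 148.5) and multiplies the boundary lattice-point count by 3, giving 15.
By Pick's theorem, the interior count of the dilated polygon is 148.5 − 15/2 + 1 = 142.

142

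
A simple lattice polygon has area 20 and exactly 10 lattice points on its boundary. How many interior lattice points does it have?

From Pick's theorem, I = A − B/2 + 1 = 20 − 10/2 + 1 = 16.

16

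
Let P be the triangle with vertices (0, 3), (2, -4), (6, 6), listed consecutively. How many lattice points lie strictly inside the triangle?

Using the shoelace formula, 2A = |[0·(-4) − 2·3] + [2·6 − 6·(-4)] + [6·3 − 0·6]| = 48, so the area is 24.
Summing gcd(|Δx|,|Δy|) over the edges gives the boundary count: gcd(2,7) + gcd(4,10) + gcd(6,3) = 1+2+3 = 6.
By Pick's theorem A = I + B/2 − 1, so I = 24 − 6/2 + 1 = 22.

22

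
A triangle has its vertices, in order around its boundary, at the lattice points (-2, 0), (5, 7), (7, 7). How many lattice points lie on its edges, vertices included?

10

The number of boundary lattice points is Σ gcd(|Δx|,|Δy|) = gcd(7,7) + gcd(2,0) + gcd(9,7) = 7+2+1 = 10.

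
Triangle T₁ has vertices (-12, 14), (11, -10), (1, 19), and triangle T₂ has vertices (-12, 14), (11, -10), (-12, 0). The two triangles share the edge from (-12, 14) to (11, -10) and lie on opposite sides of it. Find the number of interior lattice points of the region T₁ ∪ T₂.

367

The union is the simple quadrilateral with vertices (-12, 14), (1, 19), (11, -10), (-12, 0) in order.
Using the shoelace formula, 2A = |((-12)·19 − 1·14) + (1·(-10) − 11·19) + (11·0 − (-12)·(-10)) + ((-12)·14 − (-12)·0)| = 749, so the area is 374.5.
The number of boundary lattice points is Σ gcd(|Δx|,|Δy|) = gcd(13,5) + gcd(10,29) + gcd(23,10) + gcd(0,14) = 1+1+1+14 = 17.
By Pick's theorem I = A − B/2 + 1 = 374.5 − 17/2 + 1 = 367.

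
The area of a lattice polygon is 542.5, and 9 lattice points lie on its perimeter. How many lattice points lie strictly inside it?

From Pick's theorem, I = A − B/2 + 1 = 542.5 − 9/2 + 1 = 539.

539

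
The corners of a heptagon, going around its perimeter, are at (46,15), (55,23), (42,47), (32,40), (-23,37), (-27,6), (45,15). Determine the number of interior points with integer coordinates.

2145

Using the shoelace formula, 2A = |[46·23 − 55·15] + [55·47 − 42·23] + [42·40 − 32·47] + [32·37 − (-23)·40] + [(-23)·6 − (-27)·37] + [(-27)·15 − 45·6] + [45·15 − 46·15]| = 4303, so the area is 4303/2.
The number of boundary lattice points is Σ gcd(|Δx|,|Δy|) = gcd(9,8) + gcd(13,24) + gcd(10,7) + gcd(55,3) + gcd(4,31) + gcd(72,9) + gcd(1,0) = 1+1+1+1+1+9+1 = 15.
Pick's theorem gives I = A − B/2 + 1 = 4303/2 − 15/2 + 1 = 2145.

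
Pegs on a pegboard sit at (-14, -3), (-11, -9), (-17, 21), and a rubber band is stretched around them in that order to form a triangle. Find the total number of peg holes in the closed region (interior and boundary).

34

The shoelace formula gives twice the area as |[(-14)·(-9) − (-11)·(-3)] + [(-11)·21 − (-17)·(-9)] + [(-17)·(-3) − (-14)·21]| = 54, so the area is 27.
Summing gcd(|Δx|,|Δy|) over the edges gives the boundary count: gcd(3,6) + gcd(6,30) + gcd(3,24) = 3+6+3 = 12.
Pick's theorem gives I = A − B/2 + 1 = 27 − 12/2 + 1 = 22, so the closed region contains I + B = 22 + 12 = 34 lattice points.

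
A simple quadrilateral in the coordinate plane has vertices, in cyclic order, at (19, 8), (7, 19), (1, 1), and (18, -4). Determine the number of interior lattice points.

242

By the shoelace formula, twice the signed area is |[19·19 − 7·8] + [7·1 − 1·19] + [1·(-4) − 18·1] + [18·8 − 19·(-4)]| = 491, so the area is 245.5.
Summing gcd(|Δx|,|Δy|) over the edges gives the boundary count: gcd(12,11) + gcd(6,18) + gcd(17,5) + gcd(1,12) = 1+6+1+1 = 9.
Pick's theorem gives I = A − B/2 + 1 = 245.5 − 9/2 + 1 = 242.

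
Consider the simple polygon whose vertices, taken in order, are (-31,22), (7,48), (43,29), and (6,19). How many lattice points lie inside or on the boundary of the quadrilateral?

1073

By the shoelace formula, twice the signed area is |((-31)·48 − 7·22) + (7·29 − 43·48) + (43·19 − 6·29) + (6·22 − (-31)·19)| = 2139, so the area is 1069.5.
Along each edge there are gcd(|Δx|,|Δy|)+1 lattice points, so counting each shared vertex once the boundary has gcd(38,26) + gcd(36,19) + gcd(37,10) + gcd(37,3) = 2+1+1+1 = 5.
Pick's theorem gives I = A − B/2 + 1 = 1069.5 − 5/2 + 1 = 1068, so the closed region contains I + B = 1068 + 5 = 1073 lattice points.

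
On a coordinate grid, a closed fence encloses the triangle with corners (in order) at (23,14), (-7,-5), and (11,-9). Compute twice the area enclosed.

462

By the shoelace formula, twice the signed area is |[23·(-5) − (-7)·14] + [(-7)·(-9) − 11·(-5)] + [11·14 − 23·(-9)]| = 462, so the area is 231.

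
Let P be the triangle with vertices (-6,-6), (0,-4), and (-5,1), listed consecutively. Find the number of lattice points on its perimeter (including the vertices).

Along each edge there are gcd(|Δx|,|Δy|)+1 lattice points, so counting each shared vertex once the boundary has gcd(6,2) + gcd(5,5) + gcd(1,7) = 2+5+1 = 8.

8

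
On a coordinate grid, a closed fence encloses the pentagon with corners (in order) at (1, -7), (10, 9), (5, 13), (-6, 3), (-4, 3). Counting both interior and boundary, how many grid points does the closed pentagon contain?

144

The shoelace formula gives twice the area as |(1·9 − 10·(-7)) + (10·13 − 5·9) + (5·3 − (-6)·13) + ((-6)·3 − (-4)·3) + ((-4)·(-7) − 1·3)| = 276, so the area is 138.
The number of boundary lattice points is Σ gcd(|Δx|,|Δy|) = gcd(9,16) + gcd(5,4) + gcd(11,10) + gcd(2,0) + gcd(5,10) = 1+1+1+2+5 = 10.
Pick's theorem gives I = A − B/2 + 1 = 138 − 10/2 + 1 = 134, so the closed region contains I + B = 134 + 10 = 144 lattice points.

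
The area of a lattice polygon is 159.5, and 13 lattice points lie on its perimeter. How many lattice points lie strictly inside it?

Pick's theorem A = I + B/2 − 1 rearranges to I = A − B/2 + 1 = 159.5 − 13/2 + 1 = 154.

154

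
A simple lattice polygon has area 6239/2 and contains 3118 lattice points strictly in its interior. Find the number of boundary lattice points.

5

Pick's theorem gives A = I + B/2 − 1, so B = 2(A − I + 1) = 2(6239/2 − 3118 + 1) = 5.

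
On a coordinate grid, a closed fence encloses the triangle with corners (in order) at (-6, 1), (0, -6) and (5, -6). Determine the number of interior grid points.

15

The shoelace formula gives twice the area as |[(-6)·(-6) − 0·1] + [0·(-6) − 5·(-6)] + [5·1 − (-6)·(-6)]| = 35, so the area is 17.5.
Summing gcd(|Δx|,|Δy|) over the edges gives the boundary count: gcd(6,7) + gcd(5,0) + gcd(11,7) = 1+5+1 = 7.
Pick's theorem gives I = A − B/2 + 1 = 17.5 − 7/2 + 1 = 15.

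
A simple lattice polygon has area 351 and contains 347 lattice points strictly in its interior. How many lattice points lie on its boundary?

10

Pick's theorem gives A = I + B/2 − 1, so B = 2(A − I + 1) = 2(351 − 347 + 1) = 10.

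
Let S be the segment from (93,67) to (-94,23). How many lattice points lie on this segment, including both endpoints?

The number of lattice points on a segment between lattice points is gcd(|Δx|,|Δy|) + 1 = gcd(187,44) + 1 = 11 + 1 = 12.

12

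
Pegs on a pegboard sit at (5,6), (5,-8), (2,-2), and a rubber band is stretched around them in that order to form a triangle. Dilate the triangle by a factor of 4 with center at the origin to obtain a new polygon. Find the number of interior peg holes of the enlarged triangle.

301

Using the shoelace formula, 2A = |[5·(-8) − 5·6] + [5·(-2) − 2·(-8)] + [2·6 − 5·(-2)]| = 42, so the area is 21.
Summing gcd(|Δx|,|Δy|) over the edges gives the boundary count: gcd(0,14) + gcd(3,6) + gcd(3,8) = 14+3+1 = 18.
Scaling by 4 multiplies the area by 4² = 16 (so the new area is 336) and multiplies the boundary lattice-point count by 4, giving 72.
By Pick's theorem, the interior count of the dilated polygon is 336 − 72/2 + 1 = 301.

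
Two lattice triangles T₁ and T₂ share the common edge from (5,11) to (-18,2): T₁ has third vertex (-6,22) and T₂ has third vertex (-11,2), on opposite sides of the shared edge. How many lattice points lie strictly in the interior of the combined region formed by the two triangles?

197

The union is the simple quadrilateral with vertices (5,11), (-6,22), (-18,2), (-11,2) in order.
By the shoelace formula, twice the signed area is |[5·22 − (-6)·11] + [(-6)·2 − (-18)·22] + [(-18)·2 − (-11)·2] + [(-11)·11 − 5·2]| = 415, so the area is 207.5.
The number of boundary lattice points is Σ gcd(|Δx|,|Δy|) = gcd(11,11) + gcd(12,20) + gcd(7,0) + gcd(16,9) = 11+4+7+1 = 23.
By Pick's theorem I = A − B/2 + 1 = 207.5 − 23/2 + 1 = 197.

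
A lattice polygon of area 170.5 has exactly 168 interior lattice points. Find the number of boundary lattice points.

Pick's theorem gives A = I + B/2 − 1, so B = 2(A − I + 1) = 2(170.5 − 168 + 1) = 7.

7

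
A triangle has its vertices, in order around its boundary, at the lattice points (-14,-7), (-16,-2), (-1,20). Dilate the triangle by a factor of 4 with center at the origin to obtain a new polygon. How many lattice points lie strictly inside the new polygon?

Using the shoelace formula, 2A = |[(-14)·(-2) − (-16)·(-7)] + [(-16)·20 − (-1)·(-2)] + [(-1)·(-7) − (-14)·20]| = 119, so the area is 59.5.
Along each edge there are gcd(|Δx|,|Δy|)+1 lattice points, so counting each shared vertex once the boundary has gcd(2,5) + gcd(15,22) + gcd(13,27) = 1+1+1 = 3.
Scaling by 4 multiplies the area by 4² = 16 (so the new area is 952) and multiplies the boundary lattice-point count by 4, giving 12.
By Pick's theorem, the interior count of the dilated polygon is 952 − 12/2 + 1 = 947.

947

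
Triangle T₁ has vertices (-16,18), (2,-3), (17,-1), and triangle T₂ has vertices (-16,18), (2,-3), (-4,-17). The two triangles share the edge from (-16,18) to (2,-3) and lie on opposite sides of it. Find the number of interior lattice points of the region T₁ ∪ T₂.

363

The union is the simple quadrilateral with vertices (-16,18), (17,-1), (2,-3), (-4,-17) in order.
The shoelace formula gives twice the area as |((-16)·(-1) − 17·18) + (17·(-3) − 2·(-1)) + (2·(-17) − (-4)·(-3)) + ((-4)·18 − (-16)·(-17))| = 729, so the area is 729/2.
Along each edge there are gcd(|Δx|,|Δy|)+1 lattice points, so counting each shared vertex once the boundary has gcd(33,19) + gcd(15,2) + gcd(6,14) + gcd(12,35) = 1+1+2+1 = 5.
By Pick's theorem I = A − B/2 + 1 = 729/2 − 5/2 + 1 = 363.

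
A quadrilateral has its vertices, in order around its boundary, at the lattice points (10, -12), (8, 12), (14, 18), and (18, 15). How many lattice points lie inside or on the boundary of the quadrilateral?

Using the shoelace formula, 2A = |[10·12 − 8·(-12)] + [8·18 − 14·12] + [14·15 − 18·18] + [18·(-12) − 10·15]| = 288, so the area is 144.
Along each edge there are gcd(|Δx|,|Δy|)+1 lattice points, so counting each shared vertex once the boundary has gcd(2,24) + gcd(6,6) + gcd(4,3) + gcd(8,27) = 2+6+1+1 = 10.
Pick's theorem gives I = A − B/2 + 1 = 144 − 10/2 + 1 = 140, so the closed region contains I + B = 140 + 10 = 150 lattice points.

150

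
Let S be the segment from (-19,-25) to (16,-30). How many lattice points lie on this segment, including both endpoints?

6

The number of lattice points on a segment between lattice points is gcd(|Δx|,|Δy|) + 1 = gcd(35,5) + 1 = 5 + 1 = 6.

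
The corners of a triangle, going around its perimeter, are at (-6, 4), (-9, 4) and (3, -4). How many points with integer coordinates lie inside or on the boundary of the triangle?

17

The shoelace formula gives twice the area as |((-6)·4 − (-9)·4) + ((-9)·(-4) − 3·4) + (3·4 − (-6)·(-4))| = 24, so the area is 12.
Summing gcd(|Δx|,|Δy|) over the edges gives the boundary count: gcd(3,0) + gcd(12,8) + gcd(9,8) = 3+4+1 = 8.
Pick's theorem gives I = A − B/2 + 1 = 12 − 8/2 + 1 = 9, so the closed region contains I + B = 9 + 8 = 17 lattice points.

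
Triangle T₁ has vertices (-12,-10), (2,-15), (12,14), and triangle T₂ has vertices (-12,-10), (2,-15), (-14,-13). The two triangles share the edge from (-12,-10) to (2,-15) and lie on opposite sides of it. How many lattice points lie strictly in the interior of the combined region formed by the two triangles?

The union is the simple quadrilateral with vertices (-12,-10), (12,14), (2,-15), (-14,-13) in order.
The shoelace formula gives twice the area as |[(-12)·14 − 12·(-10)] + [12·(-15) − 2·14] + [2·(-13) − (-14)·(-15)] + [(-14)·(-10) − (-12)·(-13)]| = 508, so the area is 254.
Along each edge there are gcd(|Δx|,|Δy|)+1 lattice points, so counting each shared vertex once the boundary has gcd(24,24) + gcd(10,29) + gcd(16,2) + gcd(2,3) = 24+1+2+1 = 28.
By Pick's theorem I = A − B/2 + 1 = 254 − 28/2 + 1 = 241.

241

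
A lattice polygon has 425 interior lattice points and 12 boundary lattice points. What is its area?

430

Pick's theorem states A = I + B/2 − 1, so A = 425 + 12/2 − 1 = 430.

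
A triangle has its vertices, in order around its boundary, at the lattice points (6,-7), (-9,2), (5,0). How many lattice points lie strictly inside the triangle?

46

Using the shoelace formula, 2A = |(6·2 − (-9)·(-7)) + ((-9)·0 − 5·2) + (5·(-7) − 6·0)| = 96, so the area is 48.
Summing gcd(|Δx|,|Δy|) over the edges gives the boundary count: gcd(15,9) + gcd(14,2) + gcd(1,7) = 3+2+1 = 6.
By Pick's theorem A = I + B/2 − 1, so I = 48 − 6/2 + 1 = 46.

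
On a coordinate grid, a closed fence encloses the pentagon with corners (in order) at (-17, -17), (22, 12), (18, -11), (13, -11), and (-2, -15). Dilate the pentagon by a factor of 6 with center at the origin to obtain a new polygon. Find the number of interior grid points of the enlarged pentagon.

Using the shoelace formula, 2A = |((-17)·12 − 22·(-17)) + (22·(-11) − 18·12) + (18·(-11) − 13·(-11)) + (13·(-15) − (-2)·(-11)) + ((-2)·(-17) − (-17)·(-15))| = 781, so the area is 781/2.
Summing gcd(|Δx|,|Δy|) over the edges gives the boundary count: gcd(39,29) + gcd(4,23) + gcd(5,0) + gcd(15,4) + gcd(15,2) = 1+1+5+1+1 = 9.
Scaling by 6 multiplies the area by 6² = 36 (so the new area is 14058) and multiplies the boundary lattice-point count by 6, giving 54.
By Pick's theorem, the interior count of the dilated polygon is 14058 − 54/2 + 1 = 14032.

14032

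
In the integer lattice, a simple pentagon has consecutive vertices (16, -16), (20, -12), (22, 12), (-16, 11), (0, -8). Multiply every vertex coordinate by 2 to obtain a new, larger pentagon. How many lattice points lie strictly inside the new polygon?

2629

By the shoelace formula, twice the signed area is |(16·(-12) − 20·(-16)) + (20·12 − 22·(-12)) + (22·11 − (-16)·12) + ((-16)·(-8) − 0·11) + (0·(-16) − 16·(-8))| = 1322, so the area is 661.
Summing gcd(|Δx|,|Δy|) over the edges gives the boundary count: gcd(4,4) + gcd(2,24) + gcd(38,1) + gcd(16,19) + gcd(16,8) = 4+2+1+1+8 = 16.
Scaling by 2 multiplies the area by 2² = 4 (so the new area is 2644) and multiplies the boundary lattice-point count by 2, giving 32.
By Pick's theorem, the interior count of the dilated polygon is 2644 − 32/2 + 1 = 2629.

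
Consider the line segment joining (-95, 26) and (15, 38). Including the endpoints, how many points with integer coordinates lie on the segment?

3

The number of lattice points on a segment between lattice points is gcd(|Δx|,|Δy|) + 1 = gcd(110,12) + 1 = 2 + 1 = 3.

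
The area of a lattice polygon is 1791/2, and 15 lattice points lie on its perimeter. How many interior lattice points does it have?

889

From Pick's theorem, I = A − B/2 + 1 = 1791/2 − 15/2 + 1 = 889.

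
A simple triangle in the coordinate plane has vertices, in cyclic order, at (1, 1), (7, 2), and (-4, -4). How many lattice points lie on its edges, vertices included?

The number of boundary lattice points is Σ gcd(|Δx|,|Δy|) = gcd(6,1) + gcd(11,6) + gcd(5,5) = 1+1+5 = 7.

7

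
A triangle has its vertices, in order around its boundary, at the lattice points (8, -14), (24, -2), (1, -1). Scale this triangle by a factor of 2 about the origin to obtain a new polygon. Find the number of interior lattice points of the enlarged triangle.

579

The shoelace formula gives twice the area as |(8·(-2) − 24·(-14)) + (24·(-1) − 1·(-2)) + (1·(-14) − 8·(-1))| = 292, so the area is 146.
Summing gcd(|Δx|,|Δy|) over the edges gives the boundary count: gcd(16,12) + gcd(23,1) + gcd(7,13) = 4+1+1 = 6.
Scaling by 2 multiplies the area by 2² = 4 (so the new area is 584) and multiplies the boundary lattice-point count by 2, giving 12.
By Pick's theorem, the interior count of the dilated polygon is 584 − 12/2 + 1 = 579.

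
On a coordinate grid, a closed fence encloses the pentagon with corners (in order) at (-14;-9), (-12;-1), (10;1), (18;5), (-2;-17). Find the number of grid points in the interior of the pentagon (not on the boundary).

284

The shoelace formula gives twice the area as |[(-14)·(-1) − (-12)·(-9)] + [(-12)·1 − 10·(-1)] + [10·5 − 18·1] + [18·(-17) − (-2)·5] + [(-2)·(-9) − (-14)·(-17)]| = 580, so the area is 290.
Summing gcd(|Δx|,|Δy|) over the edges gives the boundary count: gcd(2,8) + gcd(22,2) + gcd(8,4) + gcd(20,22) + gcd(12,8) = 2+2+4+2+4 = 14.
By Pick's theorem A = I + B/2 − 1, so I = 290 − 14/2 + 1 = 284.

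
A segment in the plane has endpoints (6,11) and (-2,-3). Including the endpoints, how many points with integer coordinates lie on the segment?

3

The number of lattice points on a segment between lattice points is gcd(|Δx|,|Δy|) + 1 = gcd(8,14) + 1 = 2 + 1 = 3.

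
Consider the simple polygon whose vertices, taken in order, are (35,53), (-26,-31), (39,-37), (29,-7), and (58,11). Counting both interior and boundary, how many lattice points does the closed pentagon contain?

3347

The shoelace formula gives twice the area as |(35·(-31) − (-26)·53) + ((-26)·(-37) − 39·(-31)) + (39·(-7) − 29·(-37)) + (29·11 − 58·(-7)) + (58·53 − 35·11)| = 6678, so the area is 3339.
Summing gcd(|Δx|,|Δy|) over the edges gives the boundary count: gcd(61,84) + gcd(65,6) + gcd(10,30) + gcd(29,18) + gcd(23,42) = 1+1+10+1+1 = 14.
Pick's theorem gives I = A − B/2 + 1 = 3339 − 14/2 + 1 = 3333, so the closed region contains I + B = 3333 + 14 = 3347 lattice points.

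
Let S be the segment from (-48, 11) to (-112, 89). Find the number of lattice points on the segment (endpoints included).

3

The number of lattice points on a segment between lattice points is gcd(|Δx|,|Δy|) + 1 = gcd(64,78) + 1 = 2 + 1 = 3.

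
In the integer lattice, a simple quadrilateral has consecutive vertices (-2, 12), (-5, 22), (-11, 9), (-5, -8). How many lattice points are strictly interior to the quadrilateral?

The shoelace formula gives twice the area as |[(-2)·22 − (-5)·12] + [(-5)·9 − (-11)·22] + [(-11)·(-8) − (-5)·9] + [(-5)·12 − (-2)·(-8)]| = 270, so the area is 135.
Along each edge there are gcd(|Δx|,|Δy|)+1 lattice points, so counting each shared vertex once the boundary has gcd(3,10) + gcd(6,13) + gcd(6,17) + gcd(3,20) = 1+1+1+1 = 4.
By Pick's theorem A = I + B/2 − 1, so I = 135 − 4/2 + 1 = 134.

134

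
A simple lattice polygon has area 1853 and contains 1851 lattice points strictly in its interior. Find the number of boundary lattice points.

6

Pick's theorem gives A = I + B/2 − 1, so B = 2(A − I + 1) = 2(1853 − 1851 + 1) = 6.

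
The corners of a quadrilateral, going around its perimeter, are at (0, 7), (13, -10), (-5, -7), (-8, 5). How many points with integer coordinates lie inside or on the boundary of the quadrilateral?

190

The shoelace formula gives twice the area as |[0·(-10) − 13·7] + [13·(-7) − (-5)·(-10)] + [(-5)·5 − (-8)·(-7)] + [(-8)·7 − 0·5]| = 369, so the area is 184.5.
Along each edge there are gcd(|Δx|,|Δy|)+1 lattice points, so counting each shared vertex once the boundary has gcd(13,17) + gcd(18,3) + gcd(3,12) + gcd(8,2) = 1+3+3+2 = 9.
Pick's theorem gives I = A − B/2 + 1 = 184.5 − 9/2 + 1 = 181, so the closed region contains I + B = 181 + 9 = 190 lattice points.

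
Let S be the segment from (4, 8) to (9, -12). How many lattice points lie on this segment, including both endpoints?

6

The number of lattice points on a segment between lattice points is gcd(|Δx|,|Δy|) + 1 = gcd(5,20) + 1 = 5 + 1 = 6.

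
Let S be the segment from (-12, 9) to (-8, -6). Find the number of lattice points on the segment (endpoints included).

2

The number of lattice points on a segment between lattice points is gcd(|Δx|,|Δy|) + 1 = gcd(4,15) + 1 = 1 + 1 = 2.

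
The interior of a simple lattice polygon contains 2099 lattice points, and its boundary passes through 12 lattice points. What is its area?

2104

By Pick's theorem, A = I + B/2 − 1 = 2099 + 12/2 − 1 = 2104.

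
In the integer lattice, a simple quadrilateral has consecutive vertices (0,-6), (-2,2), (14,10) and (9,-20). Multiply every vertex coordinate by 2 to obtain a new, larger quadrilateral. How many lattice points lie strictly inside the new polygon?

953

The shoelace formula gives twice the area as |[0·2 − (-2)·(-6)] + [(-2)·10 − 14·2] + [14·(-20) − 9·10] + [9·(-6) − 0·(-20)]| = 484, so the area is 242.
The number of boundary lattice points is Σ gcd(|Δx|,|Δy|) = gcd(2,8) + gcd(16,8) + gcd(5,30) + gcd(9,14) = 2+8+5+1 = 16.
Scaling by 2 multiplies the area by 2² = 4 (so the new area is 968) and multiplies the boundary lattice-point count by 2, giving 32.
By Pick's theorem, the interior count of the dilated polygon is 968 − 32/2 + 1 = 953.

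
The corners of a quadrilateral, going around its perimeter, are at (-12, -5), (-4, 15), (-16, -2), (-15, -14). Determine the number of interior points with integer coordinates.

By the shoelace formula, twice the signed area is |[(-12)·15 − (-4)·(-5)] + [(-4)·(-2) − (-16)·15] + [(-16)·(-14) − (-15)·(-2)] + [(-15)·(-5) − (-12)·(-14)]| = 149, so the area is 149/2.
Summing gcd(|Δx|,|Δy|) over the edges gives the boundary count: gcd(8,20) + gcd(12,17) + gcd(1,12) + gcd(3,9) = 4+1+1+3 = 9.
Pick's theorem gives I = A − B/2 + 1 = 149/2 − 9/2 + 1 = 71.

71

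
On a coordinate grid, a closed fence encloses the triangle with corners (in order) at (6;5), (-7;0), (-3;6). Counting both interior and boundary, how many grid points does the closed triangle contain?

32

By the shoelace formula, twice the signed area is |[6·0 − (-7)·5] + [(-7)·6 − (-3)·0] + [(-3)·5 − 6·6]| = 58, so the area is 29.
The number of boundary lattice points is Σ gcd(|Δx|,|Δy|) = gcd(13,5) + gcd(4,6) + gcd(9,1) = 1+2+1 = 4.
Pick's theorem gives I = A − B/2 + 1 = 29 − 4/2 + 1 = 28, so the closed region contains I + B = 28 + 4 = 32 lattice points.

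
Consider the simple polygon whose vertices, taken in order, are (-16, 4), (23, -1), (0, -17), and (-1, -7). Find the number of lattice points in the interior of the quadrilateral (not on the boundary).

By the shoelace formula, twice the signed area is |((-16)·(-1) − 23·4) + (23·(-17) − 0·(-1)) + (0·(-7) − (-1)·(-17)) + ((-1)·4 − (-16)·(-7))| = 600, so the area is 300.
Along each edge there are gcd(|Δx|,|Δy|)+1 lattice points, so counting each shared vertex once the boundary has gcd(39,5) + gcd(23,16) + gcd(1,10) + gcd(15,11) = 1+1+1+1 = 4.
By Pick's theorem A = I + B/2 − 1, so I = 300 − 4/2 + 1 = 299.

299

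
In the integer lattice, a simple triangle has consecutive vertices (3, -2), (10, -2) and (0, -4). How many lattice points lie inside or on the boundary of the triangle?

13

By the shoelace formula, twice the signed area is |[3·(-2) − 10·(-2)] + [10·(-4) − 0·(-2)] + [0·(-2) − 3·(-4)]| = 14, so the area is 7.
Along each edge there are gcd(|Δx|,|Δy|)+1 lattice points, so counting each shared vertex once the boundary has gcd(7,0) + gcd(10,2) + gcd(3,2) = 7+2+1 = 10.
Pick's theorem gives I = A − B/2 + 1 = 7 − 10/2 + 1 = 3, so the closed region contains I + B = 3 + 10 = 13 lattice points.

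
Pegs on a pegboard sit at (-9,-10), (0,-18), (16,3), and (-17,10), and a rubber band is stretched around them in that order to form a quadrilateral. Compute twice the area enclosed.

921

Using the shoelace formula, 2A = |[(-9)·(-18) − 0·(-10)] + [0·3 − 16·(-18)] + [16·10 − (-17)·3] + [(-17)·(-10) − (-9)·10]| = 921, so the area is 921/2.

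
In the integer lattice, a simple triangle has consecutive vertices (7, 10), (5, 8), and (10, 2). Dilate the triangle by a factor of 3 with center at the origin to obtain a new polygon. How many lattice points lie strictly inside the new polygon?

94

The shoelace formula gives twice the area as |[7·8 − 5·10] + [5·2 − 10·8] + [10·10 − 7·2]| = 22, so the area is 11.
Summing gcd(|Δx|,|Δy|) over the edges gives the boundary count: gcd(2,2) + gcd(5,6) + gcd(3,8) = 2+1+1 = 4.
Scaling by 3 multiplies the area by 3² = 9 (so the new area is 99) and multiplies the boundary lattice-point count by 3, giving 12.
By Pick's theorem, the interior count of the dilated polygon is 99 − 12/2 + 1 = 94.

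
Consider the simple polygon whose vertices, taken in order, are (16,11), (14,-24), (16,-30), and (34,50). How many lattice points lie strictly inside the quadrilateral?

407

By the shoelace formula, twice the signed area is |(16·(-24) − 14·11) + (14·(-30) − 16·(-24)) + (16·50 − 34·(-30)) + (34·11 − 16·50)| = 820, so the area is 410.
The number of boundary lattice points is Σ gcd(|Δx|,|Δy|) = gcd(2,35) + gcd(2,6) + gcd(18,80) + gcd(18,39) = 1+2+2+3 = 8.
Pick's theorem gives I = A − B/2 + 1 = 410 − 8/2 + 1 = 407.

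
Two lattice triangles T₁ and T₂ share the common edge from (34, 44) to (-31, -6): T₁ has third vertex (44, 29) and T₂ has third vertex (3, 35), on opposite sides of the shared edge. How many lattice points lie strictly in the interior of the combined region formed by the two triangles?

The union is the simple quadrilateral with vertices (34, 44), (44, 29), (-31, -6), (3, 35) in order.
By the shoelace formula, twice the signed area is |(34·29 − 44·44) + (44·(-6) − (-31)·29) + ((-31)·35 − 3·(-6)) + (3·44 − 34·35)| = 2440, so the area is 1220.
Along each edge there are gcd(|Δx|,|Δy|)+1 lattice points, so counting each shared vertex once the boundary has gcd(10,15) + gcd(75,35) + gcd(34,41) + gcd(31,9) = 5+5+1+1 = 12.
By Pick's theorem I = A − B/2 + 1 = 1220 − 12/2 + 1 = 1215.

1215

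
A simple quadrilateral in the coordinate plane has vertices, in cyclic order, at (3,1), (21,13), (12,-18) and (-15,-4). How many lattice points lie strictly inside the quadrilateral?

The shoelace formula gives twice the area as |(3·13 − 21·1) + (21·(-18) − 12·13) + (12·(-4) − (-15)·(-18)) + ((-15)·1 − 3·(-4))| = 837, so the area is 837/2.
Along each edge there are gcd(|Δx|,|Δy|)+1 lattice points, so counting each shared vertex once the boundary has gcd(18,12) + gcd(9,31) + gcd(27,14) + gcd(18,5) = 6+1+1+1 = 9.
By Pick's theorem A = I + B/2 − 1, so I = 837/2 − 9/2 + 1 = 415.

415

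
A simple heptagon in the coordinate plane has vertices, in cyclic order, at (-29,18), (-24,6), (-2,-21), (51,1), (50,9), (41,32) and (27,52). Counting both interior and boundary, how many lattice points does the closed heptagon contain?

The shoelace formula gives twice the area as |((-29)·6 − (-24)·18) + ((-24)·(-21) − (-2)·6) + ((-2)·1 − 51·(-21)) + (51·9 − 50·1) + (50·32 − 41·9) + (41·52 − 27·32) + (27·18 − (-29)·52)| = 6745, so the area is 3372.5.
Along each edge there are gcd(|Δx|,|Δy|)+1 lattice points, so counting each shared vertex once the boundary has gcd(5,12) + gcd(22,27) + gcd(53,22) + gcd(1,8) + gcd(9,23) + gcd(14,20) + gcd(56,34) = 1+1+1+1+1+2+2 = 9.
Pick's theorem gives I = A − B/2 + 1 = 3372.5 − 9/2 + 1 = 3369, so the closed region contains I + B = 3369 + 9 = 3378 lattice points.

3378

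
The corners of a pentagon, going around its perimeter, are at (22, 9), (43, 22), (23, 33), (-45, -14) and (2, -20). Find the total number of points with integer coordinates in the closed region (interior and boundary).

By the shoelace formula, twice the signed area is |[22·22 − 43·9] + [43·33 − 23·22] + [23·(-14) − (-45)·33] + [(-45)·(-20) − 2·(-14)] + [2·9 − 22·(-20)]| = 3559, so the area is 1779.5.
Along each edge there are gcd(|Δx|,|Δy|)+1 lattice points, so counting each shared vertex once the boundary has gcd(21,13) + gcd(20,11) + gcd(68,47) + gcd(47,6) + gcd(20,29) = 1+1+1+1+1 = 5.
Pick's theorem gives I = A − B/2 + 1 = 1779.5 − 5/2 + 1 = 1778, so the closed region contains I + B = 1778 + 5 = 1783 lattice points.

1783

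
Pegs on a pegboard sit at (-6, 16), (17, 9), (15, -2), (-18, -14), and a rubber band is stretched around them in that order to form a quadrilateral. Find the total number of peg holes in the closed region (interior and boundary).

563

By the shoelace formula, twice the signed area is |((-6)·9 − 17·16) + (17·(-2) − 15·9) + (15·(-14) − (-18)·(-2)) + ((-18)·16 − (-6)·(-14))| = 1113, so the area is 556.5.
Along each edge there are gcd(|Δx|,|Δy|)+1 lattice points, so counting each shared vertex once the boundary has gcd(23,7) + gcd(2,11) + gcd(33,12) + gcd(12,30) = 1+1+3+6 = 11.
Pick's theorem gives I = A − B/2 + 1 = 556.5 − 11/2 + 1 = 552, so the closed region contains I + B = 552 + 11 = 563 lattice points.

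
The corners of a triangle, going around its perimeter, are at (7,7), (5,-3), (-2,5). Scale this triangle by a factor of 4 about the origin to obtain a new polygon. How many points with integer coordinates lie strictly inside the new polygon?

By the shoelace formula, twice the signed area is |(7·(-3) − 5·7) + (5·5 − (-2)·(-3)) + ((-2)·7 − 7·5)| = 86, so the area is 43.
Summing gcd(|Δx|,|Δy|) over the edges gives the boundary count: gcd(2,10) + gcd(7,8) + gcd(9,2) = 2+1+1 = 4.
Scaling by 4 multiplies the area by 4² = 16 (so the new area is 688) and multiplies the boundary lattice-point count by 4, giving 16.
By Pick's theorem, the interior count of the dilated polygon is 688 − 16/2 + 1 = 681.

681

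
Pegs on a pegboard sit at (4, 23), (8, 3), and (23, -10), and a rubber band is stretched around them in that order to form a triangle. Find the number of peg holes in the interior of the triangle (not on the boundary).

122

By the shoelace formula, twice the signed area is |(4·3 − 8·23) + (8·(-10) − 23·3) + (23·23 − 4·(-10))| = 248, so the area is 124.
Summing gcd(|Δx|,|Δy|) over the edges gives the boundary count: gcd(4,20) + gcd(15,13) + gcd(19,33) = 4+1+1 = 6.
Pick's theorem gives I = A − B/2 + 1 = 124 − 6/2 + 1 = 122.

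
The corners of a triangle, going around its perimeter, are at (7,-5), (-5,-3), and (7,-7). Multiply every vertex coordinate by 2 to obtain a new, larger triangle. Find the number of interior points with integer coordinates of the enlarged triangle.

The shoelace formula gives twice the area as |[7·(-3) − (-5)·(-5)] + [(-5)·(-7) − 7·(-3)] + [7·(-5) − 7·(-7)]| = 24, so the area is 12.
The number of boundary lattice points is Σ gcd(|Δx|,|Δy|) = gcd(12,2) + gcd(12,4) + gcd(0,2) = 2+4+2 = 8.
Scaling by 2 multiplies the area by 2² = 4 (so the new area is 48) and multiplies the boundary lattice-point count by 2, giving 16.
By Pick's theorem, the interior count of the dilated polygon is 48 − 16/2 + 1 = 41.

41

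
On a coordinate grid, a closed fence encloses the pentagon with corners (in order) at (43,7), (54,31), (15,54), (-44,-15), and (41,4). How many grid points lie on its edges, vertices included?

5

The number of boundary lattice points is Σ gcd(|Δx|,|Δy|) = gcd(11,24) + gcd(39,23) + gcd(59,69) + gcd(85,19) + gcd(2,3) = 1+1+1+1+1 = 5.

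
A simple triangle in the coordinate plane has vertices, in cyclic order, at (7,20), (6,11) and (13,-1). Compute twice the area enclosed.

By the shoelace formula, twice the signed area is |(7·11 − 6·20) + (6·(-1) − 13·11) + (13·20 − 7·(-1))| = 75, so the area is 37.5.

75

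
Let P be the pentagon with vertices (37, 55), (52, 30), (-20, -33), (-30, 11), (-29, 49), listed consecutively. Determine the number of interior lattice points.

4307

The shoelace formula gives twice the area as |(37·30 − 52·55) + (52·(-33) − (-20)·30) + ((-20)·11 − (-30)·(-33)) + ((-30)·49 − (-29)·11) + ((-29)·55 − 37·49)| = 8635, so the area is 4317.5.
The number of boundary lattice points is Σ gcd(|Δx|,|Δy|) = gcd(15,25) + gcd(72,63) + gcd(10,44) + gcd(1,38) + gcd(66,6) = 5+9+2+1+6 = 23.
Pick's theorem gives I = A − B/2 + 1 = 4317.5 − 23/2 + 1 = 4307.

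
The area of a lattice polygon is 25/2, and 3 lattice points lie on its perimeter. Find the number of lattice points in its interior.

Pick's theorem A = I + B/2 − 1 rearranges to I = A − B/2 + 1 = 25/2 − 3/2 + 1 = 12.

12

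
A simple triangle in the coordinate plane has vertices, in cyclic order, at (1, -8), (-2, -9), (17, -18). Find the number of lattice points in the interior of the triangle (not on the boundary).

22

By the shoelace formula, twice the signed area is |[1·(-9) − (-2)·(-8)] + [(-2)·(-18) − 17·(-9)] + [17·(-8) − 1·(-18)]| = 46, so the area is 23.
The number of boundary lattice points is Σ gcd(|Δx|,|Δy|) = gcd(3,1) + gcd(19,9) + gcd(16,10) = 1+1+2 = 4.
By Pick's theorem A = I + B/2 − 1, so I = 23 − 4/2 + 1 = 22.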